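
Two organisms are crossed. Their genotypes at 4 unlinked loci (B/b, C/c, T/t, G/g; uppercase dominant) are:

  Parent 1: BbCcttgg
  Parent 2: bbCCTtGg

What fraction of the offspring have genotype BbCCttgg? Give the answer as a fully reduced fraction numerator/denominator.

P(BbCCttgg) = 1/16

BbCcttgg gametes: BCtg×4, Bctg×4, bCtg×4, bctg×4
bbCCTtGg gametes: bCTG×4, bCTg×4, bCtG×4, bCtg×4
BbCcttgg×bbCCTtGg grid (16·16=256): BbCCTtGg=16 BbCCTtgg=16 BbCCttGg=16 BbCCttgg=16 BbCcTtGg=16 BbCcTtgg=16 BbCcttGg=16 BbCcttgg=16 bbCCTtGg=16 bbCCTtgg=16 bbCCttGg=16 bbCCttgg=16 bbCcTtGg=16 bbCcTtgg=16 bbCcttGg=16 bbCcttgg=16
BbCCttgg hits 16/256; gcd=16; 16÷16/256÷16 = 1/16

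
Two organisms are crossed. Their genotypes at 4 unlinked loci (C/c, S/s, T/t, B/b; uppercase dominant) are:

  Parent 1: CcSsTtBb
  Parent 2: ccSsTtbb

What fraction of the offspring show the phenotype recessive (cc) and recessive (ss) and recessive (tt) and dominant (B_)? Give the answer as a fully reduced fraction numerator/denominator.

CcSsTtBb gametes: CSTB×1, CSTb×1, CStB×1, CStb×1, CsTB×1, CsTb×1, CstB×1, Cstb×1, cSTB×1, cSTb×1, cStB×1, cStb×1, csTB×1, csTb×1, cstB×1, cstb×1
ccSsTtbb gametes: cSTb×4, cStb×4, csTb×4, cstb×4
CcSsTtBb×ccSsTtbb grid (16·16=256): CcSSTTBb=4 CcSSTTbb=4 CcSSTtBb=8 CcSSTtbb=8 CcSSttBb=4 CcSSttbb=4 CcSsTTBb=8 CcSsTTbb=8 CcSsTtBb=16 CcSsTtbb=16 CcSsttBb=8 CcSsttbb=8 CcssTTBb=4 CcssTTbb=4 CcssTtBb=8 CcssTtbb=8 CcssttBb=4 Ccssttbb=4 ccSSTTBb=4 ccSSTTbb=4 ccSSTtBb=8 ccSSTtbb=8 ccSSttBb=4 ccSSttbb=4 ccSsTTBb=8 ccSsTTbb=8 ccSsTtBb=16 ccSsTtbb=16 ccSsttBb=8 ccSsttbb=8 ccssTTBb=4 ccssTTbb=4 ccssTtBb=8 ccssTtbb=8 ccssttBb=4 ccssttbb=4
cc ss tt B_ hits 4/256; gcd=4; 4÷4/256÷4 = 1/64

P(cc ss tt B_) = 1/64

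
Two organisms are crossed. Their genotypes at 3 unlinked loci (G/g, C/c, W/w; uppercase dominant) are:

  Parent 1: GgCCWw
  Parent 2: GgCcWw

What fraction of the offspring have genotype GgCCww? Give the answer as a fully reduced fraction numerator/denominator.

P(GgCCww) = 1/16

GgCCWw gametes: GCW×2, GCw×2, gCW×2, gCw×2
GgCcWw gametes: GCW×1, GCw×1, GcW×1, Gcw×1, gCW×1, gCw×1, gcW×1, gcw×1
GgCCWw×GgCcWw grid (8·8=64): GGCCWW=2 GGCCWw=4 GGCCww=2 GGCcWW=2 GGCcWw=4 GGCcww=2 GgCCWW=4 GgCCWw=8 GgCCww=4 GgCcWW=4 GgCcWw=8 GgCcww=4 ggCCWW=2 ggCCWw=4 ggCCww=2 ggCcWW=2 ggCcWw=4 ggCcww=2
GgCCww hits 4/64; gcd=4; 4÷4/64÷4 = 1/16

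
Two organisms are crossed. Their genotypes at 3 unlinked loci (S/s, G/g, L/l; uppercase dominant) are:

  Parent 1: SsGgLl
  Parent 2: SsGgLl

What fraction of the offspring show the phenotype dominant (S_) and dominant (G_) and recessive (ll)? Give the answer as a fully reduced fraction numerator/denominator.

SsGgLl gametes: SGL×1, SGl×1, SgL×1, Sgl×1, sGL×1, sGl×1, sgL×1, sgl×1
SsGgLl gametes: SGL×1, SGl×1, SgL×1, Sgl×1, sGL×1, sGl×1, sgL×1, sgl×1
SsGgLl×SsGgLl grid (8·8=64): SSGGLL=1 SSGGLl=2 SSGGll=1 SSGgLL=2 SSGgLl=4 SSGgll=2 SSggLL=1 SSggLl=2 SSggll=1 SsGGLL=2 SsGGLl=4 SsGGll=2 SsGgLL=4 SsGgLl=8 SsGgll=4 SsggLL=2 SsggLl=4 Ssggll=2 ssGGLL=1 ssGGLl=2 ssGGll=1 ssGgLL=2 ssGgLl=4 ssGgll=2 ssggLL=1 ssggLl=2 ssggll=1
S_ G_ ll hits 9/64; gcd=1; 9÷1/64÷1 = 9/64

P(S_ G_ ll) = 9/64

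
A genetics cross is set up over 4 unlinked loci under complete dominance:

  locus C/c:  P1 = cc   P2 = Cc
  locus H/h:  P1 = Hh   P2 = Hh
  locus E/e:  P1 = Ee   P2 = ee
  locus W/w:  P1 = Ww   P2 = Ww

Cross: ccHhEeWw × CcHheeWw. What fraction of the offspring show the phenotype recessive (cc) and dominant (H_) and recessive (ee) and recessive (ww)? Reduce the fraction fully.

ccHhEeWw gametes: cHEW×2, cHEw×2, cHeW×2, cHew×2, chEW×2, chEw×2, cheW×2, chew×2
CcHheeWw gametes: CHeW×2, CHew×2, CheW×2, Chew×2, cHeW×2, cHew×2, cheW×2, chew×2
ccHhEeWw×CcHheeWw grid (16·16=256): CcHHEeWW=4 CcHHEeWw=8 CcHHEeww=4 CcHHeeWW=4 CcHHeeWw=8 CcHHeeww=4 CcHhEeWW=8 CcHhEeWw=16 CcHhEeww=8 CcHheeWW=8 CcHheeWw=16 CcHheeww=8 CchhEeWW=4 CchhEeWw=8 CchhEeww=4 CchheeWW=4 CchheeWw=8 Cchheeww=4 ccHHEeWW=4 ccHHEeWw=8 ccHHEeww=4 ccHHeeWW=4 ccHHeeWw=8 ccHHeeww=4 ccHhEeWW=8 ccHhEeWw=16 ccHhEeww=8 ccHheeWW=8 ccHheeWw=16 ccHheeww=8 cchhEeWW=4 cchhEeWw=8 cchhEeww=4 cchheeWW=4 cchheeWw=8 cchheeww=4
cc H_ ee ww hits 12/256; gcd=4; 12÷4/256÷4 = 3/64

P(cc H_ ee ww) = 3/64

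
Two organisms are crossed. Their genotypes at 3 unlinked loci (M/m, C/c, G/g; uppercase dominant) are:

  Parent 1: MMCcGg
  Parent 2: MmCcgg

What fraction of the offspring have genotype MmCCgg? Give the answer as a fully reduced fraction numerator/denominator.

P(MmCCgg) = 1/16

MMCcGg gametes: MCG×2, MCg×2, McG×2, Mcg×2
MmCcgg gametes: MCg×2, Mcg×2, mCg×2, mcg×2
MMCcGg×MmCcgg grid (8·8=64): MMCCGg=4 MMCCgg=4 MMCcGg=8 MMCcgg=8 MMccGg=4 MMccgg=4 MmCCGg=4 MmCCgg=4 MmCcGg=8 MmCcgg=8 MmccGg=4 Mmccgg=4
MmCCgg hits 4/64; gcd=4; 4÷4/64÷4 = 1/16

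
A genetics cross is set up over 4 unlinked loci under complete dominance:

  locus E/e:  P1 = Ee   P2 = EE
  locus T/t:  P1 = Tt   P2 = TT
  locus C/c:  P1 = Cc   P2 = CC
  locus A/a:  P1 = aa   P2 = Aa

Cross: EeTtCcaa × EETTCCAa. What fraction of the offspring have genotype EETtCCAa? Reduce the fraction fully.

EeTtCcaa gametes: ETCa×2, ETca×2, EtCa×2, Etca×2, eTCa×2, eTca×2, etCa×2, etca×2
EETTCCAa gametes: ETCA×8, ETCa×8
EeTtCcaa×EETTCCAa grid (16·16=256): EETTCCAa=16 EETTCCaa=16 EETTCcAa=16 EETTCcaa=16 EETtCCAa=16 EETtCCaa=16 EETtCcAa=16 EETtCcaa=16 EeTTCCAa=16 EeTTCCaa=16 EeTTCcAa=16 EeTTCcaa=16 EeTtCCAa=16 EeTtCCaa=16 EeTtCcAa=16 EeTtCcaa=16
EETtCCAa hits 16/256; gcd=16; 16÷16/256÷16 = 1/16

P(EETtCCAa) = 1/16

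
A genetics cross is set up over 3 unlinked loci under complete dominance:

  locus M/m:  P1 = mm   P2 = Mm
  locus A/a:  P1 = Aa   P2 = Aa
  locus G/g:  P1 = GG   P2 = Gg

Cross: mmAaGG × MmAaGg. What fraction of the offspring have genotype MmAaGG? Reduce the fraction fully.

P(MmAaGG) = 1/8

mmAaGG gametes: mAG×4, maG×4
MmAaGg gametes: MAG×1, MAg×1, MaG×1, Mag×1, mAG×1, mAg×1, maG×1, mag×1
mmAaGG×MmAaGg grid (8·8=64): MmAAGG=4 MmAAGg=4 MmAaGG=8 MmAaGg=8 MmaaGG=4 MmaaGg=4 mmAAGG=4 mmAAGg=4 mmAaGG=8 mmAaGg=8 mmaaGG=4 mmaaGg=4
MmAaGG hits 8/64; gcd=8; 8÷8/64÷8 = 1/8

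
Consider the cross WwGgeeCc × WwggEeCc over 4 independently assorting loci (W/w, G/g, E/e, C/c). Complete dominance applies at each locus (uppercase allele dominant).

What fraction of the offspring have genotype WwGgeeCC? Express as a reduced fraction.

P(WwGgeeCC) = 1/32

WwGgeeCc gametes: WGeC×2, WGec×2, WgeC×2, Wgec×2, wGeC×2, wGec×2, wgeC×2, wgec×2
WwggEeCc gametes: WgEC×2, WgEc×2, WgeC×2, Wgec×2, wgEC×2, wgEc×2, wgeC×2, wgec×2
WwGgeeCc×WwggEeCc grid (16·16=256): WWGgEeCC=4 WWGgEeCc=8 WWGgEecc=4 WWGgeeCC=4 WWGgeeCc=8 WWGgeecc=4 WWggEeCC=4 WWggEeCc=8 WWggEecc=4 WWggeeCC=4 WWggeeCc=8 WWggeecc=4 WwGgEeCC=8 WwGgEeCc=16 WwGgEecc=8 WwGgeeCC=8 WwGgeeCc=16 WwGgeecc=8 WwggEeCC=8 WwggEeCc=16 WwggEecc=8 WwggeeCC=8 WwggeeCc=16 Wwggeecc=8 wwGgEeCC=4 wwGgEeCc=8 wwGgEecc=4 wwGgeeCC=4 wwGgeeCc=8 wwGgeecc=4 wwggEeCC=4 wwggEeCc=8 wwggEecc=4 wwggeeCC=4 wwggeeCc=8 wwggeecc=4
WwGgeeCC hits 8/256; gcd=8; 8÷8/256÷8 = 1/32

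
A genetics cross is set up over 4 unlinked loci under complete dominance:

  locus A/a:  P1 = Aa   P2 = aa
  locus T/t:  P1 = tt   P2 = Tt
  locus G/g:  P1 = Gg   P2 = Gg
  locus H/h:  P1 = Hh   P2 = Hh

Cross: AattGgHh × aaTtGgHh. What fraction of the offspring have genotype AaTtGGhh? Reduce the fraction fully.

P(AaTtGGhh) = 1/64

AattGgHh gametes: AtGH×2, AtGh×2, AtgH×2, Atgh×2, atGH×2, atGh×2, atgH×2, atgh×2
aaTtGgHh gametes: aTGH×2, aTGh×2, aTgH×2, aTgh×2, atGH×2, atGh×2, atgH×2, atgh×2
AattGgHh×aaTtGgHh grid (16·16=256): AaTtGGHH=4 AaTtGGHh=8 AaTtGGhh=4 AaTtGgHH=8 AaTtGgHh=16 AaTtGghh=8 AaTtggHH=4 AaTtggHh=8 AaTtgghh=4 AattGGHH=4 AattGGHh=8 AattGGhh=4 AattGgHH=8 AattGgHh=16 AattGghh=8 AattggHH=4 AattggHh=8 Aattgghh=4 aaTtGGHH=4 aaTtGGHh=8 aaTtGGhh=4 aaTtGgHH=8 aaTtGgHh=16 aaTtGghh=8 aaTtggHH=4 aaTtggHh=8 aaTtgghh=4 aattGGHH=4 aattGGHh=8 aattGGhh=4 aattGgHH=8 aattGgHh=16 aattGghh=8 aattggHH=4 aattggHh=8 aattgghh=4
AaTtGGhh hits 4/256; gcd=4; 4÷4/256÷4 = 1/64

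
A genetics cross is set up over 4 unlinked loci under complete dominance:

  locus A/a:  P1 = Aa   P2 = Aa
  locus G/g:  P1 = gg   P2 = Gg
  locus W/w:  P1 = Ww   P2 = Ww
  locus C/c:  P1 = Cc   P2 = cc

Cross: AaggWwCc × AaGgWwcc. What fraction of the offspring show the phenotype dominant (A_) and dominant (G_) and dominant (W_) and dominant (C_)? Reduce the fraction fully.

AaggWwCc gametes: AgWC×2, AgWc×2, AgwC×2, Agwc×2, agWC×2, agWc×2, agwC×2, agwc×2
AaGgWwcc gametes: AGWc×2, AGwc×2, AgWc×2, Agwc×2, aGWc×2, aGwc×2, agWc×2, agwc×2
AaggWwCc×AaGgWwcc grid (16·16=256): AAGgWWCc=4 AAGgWWcc=4 AAGgWwCc=8 AAGgWwcc=8 AAGgwwCc=4 AAGgwwcc=4 AAggWWCc=4 AAggWWcc=4 AAggWwCc=8 AAggWwcc=8 AAggwwCc=4 AAggwwcc=4 AaGgWWCc=8 AaGgWWcc=8 AaGgWwCc=16 AaGgWwcc=16 AaGgwwCc=8 AaGgwwcc=8 AaggWWCc=8 AaggWWcc=8 AaggWwCc=16 AaggWwcc=16 AaggwwCc=8 Aaggwwcc=8 aaGgWWCc=4 aaGgWWcc=4 aaGgWwCc=8 aaGgWwcc=8 aaGgwwCc=4 aaGgwwcc=4 aaggWWCc=4 aaggWWcc=4 aaggWwCc=8 aaggWwcc=8 aaggwwCc=4 aaggwwcc=4
A_ G_ W_ C_ hits 36/256; gcd=4; 36÷4/256÷4 = 9/64

P(A_ G_ W_ C_) = 9/64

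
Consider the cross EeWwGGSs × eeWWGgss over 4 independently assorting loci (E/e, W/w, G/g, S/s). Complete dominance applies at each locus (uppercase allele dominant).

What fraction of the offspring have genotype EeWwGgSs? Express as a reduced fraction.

P(EeWwGgSs) = 1/16

EeWwGGSs gametes: EWGS×2, EWGs×2, EwGS×2, EwGs×2, eWGS×2, eWGs×2, ewGS×2, ewGs×2
eeWWGgss gametes: eWGs×8, eWgs×8
EeWwGGSs×eeWWGgss grid (16·16=256): EeWWGGSs=16 EeWWGGss=16 EeWWGgSs=16 EeWWGgss=16 EeWwGGSs=16 EeWwGGss=16 EeWwGgSs=16 EeWwGgss=16 eeWWGGSs=16 eeWWGGss=16 eeWWGgSs=16 eeWWGgss=16 eeWwGGSs=16 eeWwGGss=16 eeWwGgSs=16 eeWwGgss=16
EeWwGgSs hits 16/256; gcd=16; 16÷16/256÷16 = 1/16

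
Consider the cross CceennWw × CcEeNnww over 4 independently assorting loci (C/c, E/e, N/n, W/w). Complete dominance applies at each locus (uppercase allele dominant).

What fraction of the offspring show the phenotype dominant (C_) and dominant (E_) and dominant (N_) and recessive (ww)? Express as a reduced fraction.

CceennWw gametes: CenW×4, Cenw×4, cenW×4, cenw×4
CcEeNnww gametes: CENw×2, CEnw×2, CeNw×2, Cenw×2, cENw×2, cEnw×2, ceNw×2, cenw×2
CceennWw×CcEeNnww grid (16·16=256): CCEeNnWw=8 CCEeNnww=8 CCEennWw=8 CCEennww=8 CCeeNnWw=8 CCeeNnww=8 CCeennWw=8 CCeennww=8 CcEeNnWw=16 CcEeNnww=16 CcEennWw=16 CcEennww=16 CceeNnWw=16 CceeNnww=16 CceennWw=16 Cceennww=16 ccEeNnWw=8 ccEeNnww=8 ccEennWw=8 ccEennww=8 cceeNnWw=8 cceeNnww=8 cceennWw=8 cceennww=8
C_ E_ N_ ww hits 24/256; gcd=8; 24÷8/256÷8 = 3/32

P(C_ E_ N_ ww) = 3/32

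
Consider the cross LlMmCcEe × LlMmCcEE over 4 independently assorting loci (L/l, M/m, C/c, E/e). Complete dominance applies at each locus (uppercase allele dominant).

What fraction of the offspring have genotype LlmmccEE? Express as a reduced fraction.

P(LlmmccEE) = 1/64

LlMmCcEe gametes: LMCE×1, LMCe×1, LMcE×1, LMce×1, LmCE×1, LmCe×1, LmcE×1, Lmce×1, lMCE×1, lMCe×1, lMcE×1, lMce×1, lmCE×1, lmCe×1, lmcE×1, lmce×1
LlMmCcEE gametes: LMCE×2, LMcE×2, LmCE×2, LmcE×2, lMCE×2, lMcE×2, lmCE×2, lmcE×2
LlMmCcEe×LlMmCcEE grid (16·16=256): LLMMCCEE=2 LLMMCCEe=2 LLMMCcEE=4 LLMMCcEe=4 LLMMccEE=2 LLMMccEe=2 LLMmCCEE=4 LLMmCCEe=4 LLMmCcEE=8 LLMmCcEe=8 LLMmccEE=4 LLMmccEe=4 LLmmCCEE=2 LLmmCCEe=2 LLmmCcEE=4 LLmmCcEe=4 LLmmccEE=2 LLmmccEe=2 LlMMCCEE=4 LlMMCCEe=4 LlMMCcEE=8 LlMMCcEe=8 LlMMccEE=4 LlMMccEe=4 LlMmCCEE=8 LlMmCCEe=8 LlMmCcEE=16 LlMmCcEe=16 LlMmccEE=8 LlMmccEe=8 LlmmCCEE=4 LlmmCCEe=4 LlmmCcEE=8 LlmmCcEe=8 LlmmccEE=4 LlmmccEe=4 llMMCCEE=2 llMMCCEe=2 llMMCcEE=4 llMMCcEe=4 llMMccEE=2 llMMccEe=2 llMmCCEE=4 llMmCCEe=4 llMmCcEE=8 llMmCcEe=8 llMmccEE=4 llMmccEe=4 llmmCCEE=2 llmmCCEe=2 llmmCcEE=4 llmmCcEe=4 llmmccEE=2 llmmccEe=2
LlmmccEE hits 4/256; gcd=4; 4÷4/256÷4 = 1/64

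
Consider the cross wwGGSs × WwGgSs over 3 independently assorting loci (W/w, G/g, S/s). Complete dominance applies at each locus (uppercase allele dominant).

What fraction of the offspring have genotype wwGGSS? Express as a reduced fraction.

P(wwGGSS) = 1/16

wwGGSs gametes: wGS×4, wGs×4
WwGgSs gametes: WGS×1, WGs×1, WgS×1, Wgs×1, wGS×1, wGs×1, wgS×1, wgs×1
wwGGSs×WwGgSs grid (8·8=64): WwGGSS=4 WwGGSs=8 WwGGss=4 WwGgSS=4 WwGgSs=8 WwGgss=4 wwGGSS=4 wwGGSs=8 wwGGss=4 wwGgSS=4 wwGgSs=8 wwGgss=4
wwGGSS hits 4/64; gcd=4; 4÷4/64÷4 = 1/16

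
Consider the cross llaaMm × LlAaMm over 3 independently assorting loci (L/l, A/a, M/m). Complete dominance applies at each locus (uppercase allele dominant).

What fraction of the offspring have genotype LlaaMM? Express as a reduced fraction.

P(LlaaMM) = 1/16

llaaMm gametes: laM×4, lam×4
LlAaMm gametes: LAM×1, LAm×1, LaM×1, Lam×1, lAM×1, lAm×1, laM×1, lam×1
llaaMm×LlAaMm grid (8·8=64): LlAaMM=4 LlAaMm=8 LlAamm=4 LlaaMM=4 LlaaMm=8 Llaamm=4 llAaMM=4 llAaMm=8 llAamm=4 llaaMM=4 llaaMm=8 llaamm=4
LlaaMM hits 4/64; gcd=4; 4÷4/64÷4 = 1/16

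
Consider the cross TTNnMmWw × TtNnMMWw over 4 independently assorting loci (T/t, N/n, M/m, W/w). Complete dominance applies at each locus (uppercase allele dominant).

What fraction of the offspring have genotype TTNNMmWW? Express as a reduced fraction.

P(TTNNMmWW) = 1/64

TTNnMmWw gametes: TNMW×2, TNMw×2, TNmW×2, TNmw×2, TnMW×2, TnMw×2, TnmW×2, Tnmw×2
TtNnMMWw gametes: TNMW×2, TNMw×2, TnMW×2, TnMw×2, tNMW×2, tNMw×2, tnMW×2, tnMw×2
TTNnMmWw×TtNnMMWw grid (16·16=256): TTNNMMWW=4 TTNNMMWw=8 TTNNMMww=4 TTNNMmWW=4 TTNNMmWw=8 TTNNMmww=4 TTNnMMWW=8 TTNnMMWw=16 TTNnMMww=8 TTNnMmWW=8 TTNnMmWw=16 TTNnMmww=8 TTnnMMWW=4 TTnnMMWw=8 TTnnMMww=4 TTnnMmWW=4 TTnnMmWw=8 TTnnMmww=4 TtNNMMWW=4 TtNNMMWw=8 TtNNMMww=4 TtNNMmWW=4 TtNNMmWw=8 TtNNMmww=4 TtNnMMWW=8 TtNnMMWw=16 TtNnMMww=8 TtNnMmWW=8 TtNnMmWw=16 TtNnMmww=8 TtnnMMWW=4 TtnnMMWw=8 TtnnMMww=4 TtnnMmWW=4 TtnnMmWw=8 TtnnMmww=4
TTNNMmWW hits 4/256; gcd=4; 4÷4/256÷4 = 1/64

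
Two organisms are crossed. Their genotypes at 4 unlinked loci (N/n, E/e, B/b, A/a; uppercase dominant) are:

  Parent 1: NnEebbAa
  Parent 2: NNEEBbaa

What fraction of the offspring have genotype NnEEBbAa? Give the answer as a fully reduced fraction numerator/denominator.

NnEebbAa gametes: NEbA×2, NEba×2, NebA×2, Neba×2, nEbA×2, nEba×2, nebA×2, neba×2
NNEEBbaa gametes: NEBa×8, NEba×8
NnEebbAa×NNEEBbaa grid (16·16=256): NNEEBbAa=16 NNEEBbaa=16 NNEEbbAa=16 NNEEbbaa=16 NNEeBbAa=16 NNEeBbaa=16 NNEebbAa=16 NNEebbaa=16 NnEEBbAa=16 NnEEBbaa=16 NnEEbbAa=16 NnEEbbaa=16 NnEeBbAa=16 NnEeBbaa=16 NnEebbAa=16 NnEebbaa=16
NnEEBbAa hits 16/256; gcd=16; 16÷16/256÷16 = 1/16

P(NnEEBbAa) = 1/16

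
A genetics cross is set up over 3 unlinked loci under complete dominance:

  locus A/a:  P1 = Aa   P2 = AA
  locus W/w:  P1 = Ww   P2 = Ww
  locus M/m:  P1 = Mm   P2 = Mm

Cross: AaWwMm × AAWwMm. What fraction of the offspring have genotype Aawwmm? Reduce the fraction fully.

AaWwMm gametes: AWM×1, AWm×1, AwM×1, Awm×1, aWM×1, aWm×1, awM×1, awm×1
AAWwMm gametes: AWM×2, AWm×2, AwM×2, Awm×2
AaWwMm×AAWwMm grid (8·8=64): AAWWMM=2 AAWWMm=4 AAWWmm=2 AAWwMM=4 AAWwMm=8 AAWwmm=4 AAwwMM=2 AAwwMm=4 AAwwmm=2 AaWWMM=2 AaWWMm=4 AaWWmm=2 AaWwMM=4 AaWwMm=8 AaWwmm=4 AawwMM=2 AawwMm=4 Aawwmm=2
Aawwmm hits 2/64; gcd=2; 2÷2/64÷2 = 1/32

P(Aawwmm) = 1/32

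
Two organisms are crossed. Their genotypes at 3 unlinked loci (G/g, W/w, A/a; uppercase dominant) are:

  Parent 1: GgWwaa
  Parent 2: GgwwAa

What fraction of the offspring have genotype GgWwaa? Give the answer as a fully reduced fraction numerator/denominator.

GgWwaa gametes: GWa×2, Gwa×2, gWa×2, gwa×2
GgwwAa gametes: GwA×2, Gwa×2, gwA×2, gwa×2
GgWwaa×GgwwAa grid (8·8=64): GGWwAa=4 GGWwaa=4 GGwwAa=4 GGwwaa=4 GgWwAa=8 GgWwaa=8 GgwwAa=8 Ggwwaa=8 ggWwAa=4 ggWwaa=4 ggwwAa=4 ggwwaa=4
GgWwaa hits 8/64; gcd=8; 8÷8/64÷8 = 1/8

P(GgWwaa) = 1/8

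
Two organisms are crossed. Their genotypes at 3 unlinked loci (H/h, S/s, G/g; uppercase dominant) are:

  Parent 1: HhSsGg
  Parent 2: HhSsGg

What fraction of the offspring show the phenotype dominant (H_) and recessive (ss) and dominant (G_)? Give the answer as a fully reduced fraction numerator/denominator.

HhSsGg gametes: HSG×1, HSg×1, HsG×1, Hsg×1, hSG×1, hSg×1, hsG×1, hsg×1
HhSsGg gametes: HSG×1, HSg×1, HsG×1, Hsg×1, hSG×1, hSg×1, hsG×1, hsg×1
HhSsGg×HhSsGg grid (8·8=64): HHSSGG=1 HHSSGg=2 HHSSgg=1 HHSsGG=2 HHSsGg=4 HHSsgg=2 HHssGG=1 HHssGg=2 HHssgg=1 HhSSGG=2 HhSSGg=4 HhSSgg=2 HhSsGG=4 HhSsGg=8 HhSsgg=4 HhssGG=2 HhssGg=4 Hhssgg=2 hhSSGG=1 hhSSGg=2 hhSSgg=1 hhSsGG=2 hhSsGg=4 hhSsgg=2 hhssGG=1 hhssGg=2 hhssgg=1
H_ ss G_ hits 9/64; gcd=1; 9÷1/64÷1 = 9/64

P(H_ ss G_) = 9/64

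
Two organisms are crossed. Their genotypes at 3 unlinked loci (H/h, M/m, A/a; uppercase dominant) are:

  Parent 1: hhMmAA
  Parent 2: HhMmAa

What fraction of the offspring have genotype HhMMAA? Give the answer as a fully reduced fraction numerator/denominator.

hhMmAA gametes: hMA×4, hmA×4
HhMmAa gametes: HMA×1, HMa×1, HmA×1, Hma×1, hMA×1, hMa×1, hmA×1, hma×1
hhMmAA×HhMmAa grid (8·8=64): HhMMAA=4 HhMMAa=4 HhMmAA=8 HhMmAa=8 HhmmAA=4 HhmmAa=4 hhMMAA=4 hhMMAa=4 hhMmAA=8 hhMmAa=8 hhmmAA=4 hhmmAa=4
HhMMAA hits 4/64; gcd=4; 4÷4/64÷4 = 1/16

P(HhMMAA) = 1/16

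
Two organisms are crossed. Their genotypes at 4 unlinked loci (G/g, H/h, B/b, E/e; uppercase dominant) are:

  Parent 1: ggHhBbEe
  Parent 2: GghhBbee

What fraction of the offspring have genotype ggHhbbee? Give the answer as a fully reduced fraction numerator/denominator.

P(ggHhbbee) = 1/32

ggHhBbEe gametes: gHBE×2, gHBe×2, gHbE×2, gHbe×2, ghBE×2, ghBe×2, ghbE×2, ghbe×2
GghhBbee gametes: GhBe×4, Ghbe×4, ghBe×4, ghbe×4
ggHhBbEe×GghhBbee grid (16·16=256): GgHhBBEe=8 GgHhBBee=8 GgHhBbEe=16 GgHhBbee=16 GgHhbbEe=8 GgHhbbee=8 GghhBBEe=8 GghhBBee=8 GghhBbEe=16 GghhBbee=16 GghhbbEe=8 Gghhbbee=8 ggHhBBEe=8 ggHhBBee=8 ggHhBbEe=16 ggHhBbee=16 ggHhbbEe=8 ggHhbbee=8 gghhBBEe=8 gghhBBee=8 gghhBbEe=16 gghhBbee=16 gghhbbEe=8 gghhbbee=8
ggHhbbee hits 8/256; gcd=8; 8÷8/256÷8 = 1/32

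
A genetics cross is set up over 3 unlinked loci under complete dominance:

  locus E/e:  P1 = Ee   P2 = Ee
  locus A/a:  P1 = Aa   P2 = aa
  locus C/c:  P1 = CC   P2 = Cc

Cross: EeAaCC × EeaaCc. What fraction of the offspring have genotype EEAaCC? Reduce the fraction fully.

EeAaCC gametes: EAC×2, EaC×2, eAC×2, eaC×2
EeaaCc gametes: EaC×2, Eac×2, eaC×2, eac×2
EeAaCC×EeaaCc grid (8·8=64): EEAaCC=4 EEAaCc=4 EEaaCC=4 EEaaCc=4 EeAaCC=8 EeAaCc=8 EeaaCC=8 EeaaCc=8 eeAaCC=4 eeAaCc=4 eeaaCC=4 eeaaCc=4
EEAaCC hits 4/64; gcd=4; 4÷4/64÷4 = 1/16

P(EEAaCC) = 1/16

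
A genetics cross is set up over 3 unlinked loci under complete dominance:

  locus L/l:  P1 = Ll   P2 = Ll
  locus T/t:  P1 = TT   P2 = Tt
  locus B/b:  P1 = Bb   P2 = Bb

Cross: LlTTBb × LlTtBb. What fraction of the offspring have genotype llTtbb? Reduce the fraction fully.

P(llTtbb) = 1/32

LlTTBb gametes: LTB×2, LTb×2, lTB×2, lTb×2
LlTtBb gametes: LTB×1, LTb×1, LtB×1, Ltb×1, lTB×1, lTb×1, ltB×1, ltb×1
LlTTBb×LlTtBb grid (8·8=64): LLTTBB=2 LLTTBb=4 LLTTbb=2 LLTtBB=2 LLTtBb=4 LLTtbb=2 LlTTBB=4 LlTTBb=8 LlTTbb=4 LlTtBB=4 LlTtBb=8 LlTtbb=4 llTTBB=2 llTTBb=4 llTTbb=2 llTtBB=2 llTtBb=4 llTtbb=2
llTtbb hits 2/64; gcd=2; 2÷2/64÷2 = 1/32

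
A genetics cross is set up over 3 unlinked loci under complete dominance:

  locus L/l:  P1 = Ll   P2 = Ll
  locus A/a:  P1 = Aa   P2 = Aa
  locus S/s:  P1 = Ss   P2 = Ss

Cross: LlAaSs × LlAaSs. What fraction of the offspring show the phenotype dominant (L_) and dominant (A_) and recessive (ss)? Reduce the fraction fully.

LlAaSs gametes: LAS×1, LAs×1, LaS×1, Las×1, lAS×1, lAs×1, laS×1, las×1
LlAaSs gametes: LAS×1, LAs×1, LaS×1, Las×1, lAS×1, lAs×1, laS×1, las×1
LlAaSs×LlAaSs grid (8·8=64): LLAASS=1 LLAASs=2 LLAAss=1 LLAaSS=2 LLAaSs=4 LLAass=2 LLaaSS=1 LLaaSs=2 LLaass=1 LlAASS=2 LlAASs=4 LlAAss=2 LlAaSS=4 LlAaSs=8 LlAass=4 LlaaSS=2 LlaaSs=4 Llaass=2 llAASS=1 llAASs=2 llAAss=1 llAaSS=2 llAaSs=4 llAass=2 llaaSS=1 llaaSs=2 llaass=1
L_ A_ ss hits 9/64; gcd=1; 9÷1/64÷1 = 9/64

P(L_ A_ ss) = 9/64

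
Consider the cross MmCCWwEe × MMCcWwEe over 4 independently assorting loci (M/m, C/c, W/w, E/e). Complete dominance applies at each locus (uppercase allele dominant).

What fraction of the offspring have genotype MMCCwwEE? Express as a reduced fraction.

MmCCWwEe gametes: MCWE×2, MCWe×2, MCwE×2, MCwe×2, mCWE×2, mCWe×2, mCwE×2, mCwe×2
MMCcWwEe gametes: MCWE×2, MCWe×2, MCwE×2, MCwe×2, McWE×2, McWe×2, McwE×2, Mcwe×2
MmCCWwEe×MMCcWwEe grid (16·16=256): MMCCWWEE=4 MMCCWWEe=8 MMCCWWee=4 MMCCWwEE=8 MMCCWwEe=16 MMCCWwee=8 MMCCwwEE=4 MMCCwwEe=8 MMCCwwee=4 MMCcWWEE=4 MMCcWWEe=8 MMCcWWee=4 MMCcWwEE=8 MMCcWwEe=16 MMCcWwee=8 MMCcwwEE=4 MMCcwwEe=8 MMCcwwee=4 MmCCWWEE=4 MmCCWWEe=8 MmCCWWee=4 MmCCWwEE=8 MmCCWwEe=16 MmCCWwee=8 MmCCwwEE=4 MmCCwwEe=8 MmCCwwee=4 MmCcWWEE=4 MmCcWWEe=8 MmCcWWee=4 MmCcWwEE=8 MmCcWwEe=16 MmCcWwee=8 MmCcwwEE=4 MmCcwwEe=8 MmCcwwee=4
MMCCwwEE hits 4/256; gcd=4; 4÷4/256÷4 = 1/64

P(MMCCwwEE) = 1/64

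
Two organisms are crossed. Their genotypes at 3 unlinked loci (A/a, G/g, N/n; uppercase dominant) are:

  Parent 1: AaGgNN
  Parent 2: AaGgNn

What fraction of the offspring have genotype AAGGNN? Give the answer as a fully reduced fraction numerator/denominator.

AaGgNN gametes: AGN×2, AgN×2, aGN×2, agN×2
AaGgNn gametes: AGN×1, AGn×1, AgN×1, Agn×1, aGN×1, aGn×1, agN×1, agn×1
AaGgNN×AaGgNn grid (8·8=64): AAGGNN=2 AAGGNn=2 AAGgNN=4 AAGgNn=4 AAggNN=2 AAggNn=2 AaGGNN=4 AaGGNn=4 AaGgNN=8 AaGgNn=8 AaggNN=4 AaggNn=4 aaGGNN=2 aaGGNn=2 aaGgNN=4 aaGgNn=4 aaggNN=2 aaggNn=2
AAGGNN hits 2/64; gcd=2; 2÷2/64÷2 = 1/32

P(AAGGNN) = 1/32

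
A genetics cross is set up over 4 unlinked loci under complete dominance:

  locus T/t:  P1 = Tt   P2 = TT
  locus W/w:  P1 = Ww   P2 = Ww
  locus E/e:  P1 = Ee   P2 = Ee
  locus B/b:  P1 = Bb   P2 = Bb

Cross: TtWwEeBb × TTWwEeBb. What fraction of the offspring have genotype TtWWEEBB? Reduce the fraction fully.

P(TtWWEEBB) = 1/128

TtWwEeBb gametes: TWEB×1, TWEb×1, TWeB×1, TWeb×1, TwEB×1, TwEb×1, TweB×1, Tweb×1, tWEB×1, tWEb×1, tWeB×1, tWeb×1, twEB×1, twEb×1, tweB×1, tweb×1
TTWwEeBb gametes: TWEB×2, TWEb×2, TWeB×2, TWeb×2, TwEB×2, TwEb×2, TweB×2, Tweb×2
TtWwEeBb×TTWwEeBb grid (16·16=256): TTWWEEBB=2 TTWWEEBb=4 TTWWEEbb=2 TTWWEeBB=4 TTWWEeBb=8 TTWWEebb=4 TTWWeeBB=2 TTWWeeBb=4 TTWWeebb=2 TTWwEEBB=4 TTWwEEBb=8 TTWwEEbb=4 TTWwEeBB=8 TTWwEeBb=16 TTWwEebb=8 TTWweeBB=4 TTWweeBb=8 TTWweebb=4 TTwwEEBB=2 TTwwEEBb=4 TTwwEEbb=2 TTwwEeBB=4 TTwwEeBb=8 TTwwEebb=4 TTwweeBB=2 TTwweeBb=4 TTwweebb=2 TtWWEEBB=2 TtWWEEBb=4 TtWWEEbb=2 TtWWEeBB=4 TtWWEeBb=8 TtWWEebb=4 TtWWeeBB=2 TtWWeeBb=4 TtWWeebb=2 TtWwEEBB=4 TtWwEEBb=8 TtWwEEbb=4 TtWwEeBB=8 TtWwEeBb=16 TtWwEebb=8 TtWweeBB=4 TtWweeBb=8 TtWweebb=4 TtwwEEBB=2 TtwwEEBb=4 TtwwEEbb=2 TtwwEeBB=4 TtwwEeBb=8 TtwwEebb=4 TtwweeBB=2 TtwweeBb=4 Ttwweebb=2
TtWWEEBB hits 2/256; gcd=2; 2÷2/256÷2 = 1/128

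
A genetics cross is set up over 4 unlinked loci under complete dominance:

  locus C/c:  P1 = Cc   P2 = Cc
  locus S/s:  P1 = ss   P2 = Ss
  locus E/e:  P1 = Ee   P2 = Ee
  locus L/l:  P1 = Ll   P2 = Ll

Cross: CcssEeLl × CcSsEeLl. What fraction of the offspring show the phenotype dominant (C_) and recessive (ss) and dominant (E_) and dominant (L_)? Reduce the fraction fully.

CcssEeLl gametes: CsEL×2, CsEl×2, CseL×2, Csel×2, csEL×2, csEl×2, cseL×2, csel×2
CcSsEeLl gametes: CSEL×1, CSEl×1, CSeL×1, CSel×1, CsEL×1, CsEl×1, CseL×1, Csel×1, cSEL×1, cSEl×1, cSeL×1, cSel×1, csEL×1, csEl×1, cseL×1, csel×1
CcssEeLl×CcSsEeLl grid (16·16=256): CCSsEELL=2 CCSsEELl=4 CCSsEEll=2 CCSsEeLL=4 CCSsEeLl=8 CCSsEell=4 CCSseeLL=2 CCSseeLl=4 CCSseell=2 CCssEELL=2 CCssEELl=4 CCssEEll=2 CCssEeLL=4 CCssEeLl=8 CCssEell=4 CCsseeLL=2 CCsseeLl=4 CCsseell=2 CcSsEELL=4 CcSsEELl=8 CcSsEEll=4 CcSsEeLL=8 CcSsEeLl=16 CcSsEell=8 CcSseeLL=4 CcSseeLl=8 CcSseell=4 CcssEELL=4 CcssEELl=8 CcssEEll=4 CcssEeLL=8 CcssEeLl=16 CcssEell=8 CcsseeLL=4 CcsseeLl=8 Ccsseell=4 ccSsEELL=2 ccSsEELl=4 ccSsEEll=2 ccSsEeLL=4 ccSsEeLl=8 ccSsEell=4 ccSseeLL=2 ccSseeLl=4 ccSseell=2 ccssEELL=2 ccssEELl=4 ccssEEll=2 ccssEeLL=4 ccssEeLl=8 ccssEell=4 ccsseeLL=2 ccsseeLl=4 ccsseell=2
C_ ss E_ L_ hits 54/256; gcd=2; 54÷2/256÷2 = 27/128

P(C_ ss E_ L_) = 27/128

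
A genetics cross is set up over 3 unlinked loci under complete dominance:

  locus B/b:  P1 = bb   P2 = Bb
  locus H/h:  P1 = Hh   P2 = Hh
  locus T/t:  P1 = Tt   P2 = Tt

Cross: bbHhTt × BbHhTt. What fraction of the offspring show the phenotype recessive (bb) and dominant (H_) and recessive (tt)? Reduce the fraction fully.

bbHhTt gametes: bHT×2, bHt×2, bhT×2, bht×2
BbHhTt gametes: BHT×1, BHt×1, BhT×1, Bht×1, bHT×1, bHt×1, bhT×1, bht×1
bbHhTt×BbHhTt grid (8·8=64): BbHHTT=2 BbHHTt=4 BbHHtt=2 BbHhTT=4 BbHhTt=8 BbHhtt=4 BbhhTT=2 BbhhTt=4 Bbhhtt=2 bbHHTT=2 bbHHTt=4 bbHHtt=2 bbHhTT=4 bbHhTt=8 bbHhtt=4 bbhhTT=2 bbhhTt=4 bbhhtt=2
bb H_ tt hits 6/64; gcd=2; 6÷2/64÷2 = 3/32

P(bb H_ tt) = 3/32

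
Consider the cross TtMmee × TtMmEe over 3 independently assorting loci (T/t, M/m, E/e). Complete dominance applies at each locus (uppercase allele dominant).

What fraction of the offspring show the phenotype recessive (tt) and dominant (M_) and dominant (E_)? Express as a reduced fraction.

TtMmee gametes: TMe×2, Tme×2, tMe×2, tme×2
TtMmEe gametes: TME×1, TMe×1, TmE×1, Tme×1, tME×1, tMe×1, tmE×1, tme×1
TtMmee×TtMmEe grid (8·8=64): TTMMEe=2 TTMMee=2 TTMmEe=4 TTMmee=4 TTmmEe=2 TTmmee=2 TtMMEe=4 TtMMee=4 TtMmEe=8 TtMmee=8 TtmmEe=4 Ttmmee=4 ttMMEe=2 ttMMee=2 ttMmEe=4 ttMmee=4 ttmmEe=2 ttmmee=2
tt M_ E_ hits 6/64; gcd=2; 6÷2/64÷2 = 3/32

P(tt M_ E_) = 3/32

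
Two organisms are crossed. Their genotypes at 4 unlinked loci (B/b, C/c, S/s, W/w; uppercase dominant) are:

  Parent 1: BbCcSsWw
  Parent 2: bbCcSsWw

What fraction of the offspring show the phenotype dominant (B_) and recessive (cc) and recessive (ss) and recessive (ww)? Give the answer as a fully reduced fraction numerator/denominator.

BbCcSsWw gametes: BCSW×1, BCSw×1, BCsW×1, BCsw×1, BcSW×1, BcSw×1, BcsW×1, Bcsw×1, bCSW×1, bCSw×1, bCsW×1, bCsw×1, bcSW×1, bcSw×1, bcsW×1, bcsw×1
bbCcSsWw gametes: bCSW×2, bCSw×2, bCsW×2, bCsw×2, bcSW×2, bcSw×2, bcsW×2, bcsw×2
BbCcSsWw×bbCcSsWw grid (16·16=256): BbCCSSWW=2 BbCCSSWw=4 BbCCSSww=2 BbCCSsWW=4 BbCCSsWw=8 BbCCSsww=4 BbCCssWW=2 BbCCssWw=4 BbCCssww=2 BbCcSSWW=4 BbCcSSWw=8 BbCcSSww=4 BbCcSsWW=8 BbCcSsWw=16 BbCcSsww=8 BbCcssWW=4 BbCcssWw=8 BbCcssww=4 BbccSSWW=2 BbccSSWw=4 BbccSSww=2 BbccSsWW=4 BbccSsWw=8 BbccSsww=4 BbccssWW=2 BbccssWw=4 Bbccssww=2 bbCCSSWW=2 bbCCSSWw=4 bbCCSSww=2 bbCCSsWW=4 bbCCSsWw=8 bbCCSsww=4 bbCCssWW=2 bbCCssWw=4 bbCCssww=2 bbCcSSWW=4 bbCcSSWw=8 bbCcSSww=4 bbCcSsWW=8 bbCcSsWw=16 bbCcSsww=8 bbCcssWW=4 bbCcssWw=8 bbCcssww=4 bbccSSWW=2 bbccSSWw=4 bbccSSww=2 bbccSsWW=4 bbccSsWw=8 bbccSsww=4 bbccssWW=2 bbccssWw=4 bbccssww=2
B_ cc ss ww hits 2/256; gcd=2; 2÷2/256÷2 = 1/128

P(B_ cc ss ww) = 1/128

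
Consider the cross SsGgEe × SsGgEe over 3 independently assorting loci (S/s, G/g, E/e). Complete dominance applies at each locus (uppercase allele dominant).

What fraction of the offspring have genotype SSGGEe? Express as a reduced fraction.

SsGgEe gametes: SGE×1, SGe×1, SgE×1, Sge×1, sGE×1, sGe×1, sgE×1, sge×1
SsGgEe gametes: SGE×1, SGe×1, SgE×1, Sge×1, sGE×1, sGe×1, sgE×1, sge×1
SsGgEe×SsGgEe grid (8·8=64): SSGGEE=1 SSGGEe=2 SSGGee=1 SSGgEE=2 SSGgEe=4 SSGgee=2 SSggEE=1 SSggEe=2 SSggee=1 SsGGEE=2 SsGGEe=4 SsGGee=2 SsGgEE=4 SsGgEe=8 SsGgee=4 SsggEE=2 SsggEe=4 Ssggee=2 ssGGEE=1 ssGGEe=2 ssGGee=1 ssGgEE=2 ssGgEe=4 ssGgee=2 ssggEE=1 ssggEe=2 ssggee=1
SSGGEe hits 2/64; gcd=2; 2÷2/64÷2 = 1/32

P(SSGGEe) = 1/32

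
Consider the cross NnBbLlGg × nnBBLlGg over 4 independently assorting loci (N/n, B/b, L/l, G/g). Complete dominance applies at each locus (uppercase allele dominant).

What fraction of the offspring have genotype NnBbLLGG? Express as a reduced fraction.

P(NnBbLLGG) = 1/64

NnBbLlGg gametes: NBLG×1, NBLg×1, NBlG×1, NBlg×1, NbLG×1, NbLg×1, NblG×1, Nblg×1, nBLG×1, nBLg×1, nBlG×1, nBlg×1, nbLG×1, nbLg×1, nblG×1, nblg×1
nnBBLlGg gametes: nBLG×4, nBLg×4, nBlG×4, nBlg×4
NnBbLlGg×nnBBLlGg grid (16·16=256): NnBBLLGG=4 NnBBLLGg=8 NnBBLLgg=4 NnBBLlGG=8 NnBBLlGg=16 NnBBLlgg=8 NnBBllGG=4 NnBBllGg=8 NnBBllgg=4 NnBbLLGG=4 NnBbLLGg=8 NnBbLLgg=4 NnBbLlGG=8 NnBbLlGg=16 NnBbLlgg=8 NnBbllGG=4 NnBbllGg=8 NnBbllgg=4 nnBBLLGG=4 nnBBLLGg=8 nnBBLLgg=4 nnBBLlGG=8 nnBBLlGg=16 nnBBLlgg=8 nnBBllGG=4 nnBBllGg=8 nnBBllgg=4 nnBbLLGG=4 nnBbLLGg=8 nnBbLLgg=4 nnBbLlGG=8 nnBbLlGg=16 nnBbLlgg=8 nnBbllGG=4 nnBbllGg=8 nnBbllgg=4
NnBbLLGG hits 4/256; gcd=4; 4÷4/256÷4 = 1/64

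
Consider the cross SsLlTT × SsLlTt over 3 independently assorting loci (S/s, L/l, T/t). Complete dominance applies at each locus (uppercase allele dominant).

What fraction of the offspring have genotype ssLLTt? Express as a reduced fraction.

SsLlTT gametes: SLT×2, SlT×2, sLT×2, slT×2
SsLlTt gametes: SLT×1, SLt×1, SlT×1, Slt×1, sLT×1, sLt×1, slT×1, slt×1
SsLlTT×SsLlTt grid (8·8=64): SSLLTT=2 SSLLTt=2 SSLlTT=4 SSLlTt=4 SSllTT=2 SSllTt=2 SsLLTT=4 SsLLTt=4 SsLlTT=8 SsLlTt=8 SsllTT=4 SsllTt=4 ssLLTT=2 ssLLTt=2 ssLlTT=4 ssLlTt=4 ssllTT=2 ssllTt=2
ssLLTt hits 2/64; gcd=2; 2÷2/64÷2 = 1/32

P(ssLLTt) = 1/32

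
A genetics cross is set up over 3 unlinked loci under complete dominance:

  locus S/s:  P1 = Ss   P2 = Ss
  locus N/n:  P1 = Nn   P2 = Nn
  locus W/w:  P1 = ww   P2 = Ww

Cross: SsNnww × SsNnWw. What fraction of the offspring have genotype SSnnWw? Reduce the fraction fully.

SsNnww gametes: SNw×2, Snw×2, sNw×2, snw×2
SsNnWw gametes: SNW×1, SNw×1, SnW×1, Snw×1, sNW×1, sNw×1, snW×1, snw×1
SsNnww×SsNnWw grid (8·8=64): SSNNWw=2 SSNNww=2 SSNnWw=4 SSNnww=4 SSnnWw=2 SSnnww=2 SsNNWw=4 SsNNww=4 SsNnWw=8 SsNnww=8 SsnnWw=4 Ssnnww=4 ssNNWw=2 ssNNww=2 ssNnWw=4 ssNnww=4 ssnnWw=2 ssnnww=2
SSnnWw hits 2/64; gcd=2; 2÷2/64÷2 = 1/32

P(SSnnWw) = 1/32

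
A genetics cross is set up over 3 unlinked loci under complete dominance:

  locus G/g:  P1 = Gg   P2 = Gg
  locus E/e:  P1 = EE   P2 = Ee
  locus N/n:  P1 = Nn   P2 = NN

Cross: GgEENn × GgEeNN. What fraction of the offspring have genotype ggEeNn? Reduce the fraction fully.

GgEENn gametes: GEN×2, GEn×2, gEN×2, gEn×2
GgEeNN gametes: GEN×2, GeN×2, gEN×2, geN×2
GgEENn×GgEeNN grid (8·8=64): GGEENN=4 GGEENn=4 GGEeNN=4 GGEeNn=4 GgEENN=8 GgEENn=8 GgEeNN=8 GgEeNn=8 ggEENN=4 ggEENn=4 ggEeNN=4 ggEeNn=4
ggEeNn hits 4/64; gcd=4; 4÷4/64÷4 = 1/16

P(ggEeNn) = 1/16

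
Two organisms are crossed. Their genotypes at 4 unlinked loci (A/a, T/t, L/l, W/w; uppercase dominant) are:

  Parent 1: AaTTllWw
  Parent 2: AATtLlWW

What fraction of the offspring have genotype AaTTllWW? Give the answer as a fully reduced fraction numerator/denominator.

AaTTllWw gametes: ATlW×4, ATlw×4, aTlW×4, aTlw×4
AATtLlWW gametes: ATLW×4, ATlW×4, AtLW×4, AtlW×4
AaTTllWw×AATtLlWW grid (16·16=256): AATTLlWW=16 AATTLlWw=16 AATTllWW=16 AATTllWw=16 AATtLlWW=16 AATtLlWw=16 AATtllWW=16 AATtllWw=16 AaTTLlWW=16 AaTTLlWw=16 AaTTllWW=16 AaTTllWw=16 AaTtLlWW=16 AaTtLlWw=16 AaTtllWW=16 AaTtllWw=16
AaTTllWW hits 16/256; gcd=16; 16÷16/256÷16 = 1/16

P(AaTTllWW) = 1/16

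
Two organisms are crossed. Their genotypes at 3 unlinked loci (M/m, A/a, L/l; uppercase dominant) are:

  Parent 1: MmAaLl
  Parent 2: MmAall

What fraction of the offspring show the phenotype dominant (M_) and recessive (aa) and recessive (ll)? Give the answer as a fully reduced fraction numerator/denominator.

MmAaLl gametes: MAL×1, MAl×1, MaL×1, Mal×1, mAL×1, mAl×1, maL×1, mal×1
MmAall gametes: MAl×2, Mal×2, mAl×2, mal×2
MmAaLl×MmAall grid (8·8=64): MMAALl=2 MMAAll=2 MMAaLl=4 MMAall=4 MMaaLl=2 MMaall=2 MmAALl=4 MmAAll=4 MmAaLl=8 MmAall=8 MmaaLl=4 Mmaall=4 mmAALl=2 mmAAll=2 mmAaLl=4 mmAall=4 mmaaLl=2 mmaall=2
M_ aa ll hits 6/64; gcd=2; 6÷2/64÷2 = 3/32

P(M_ aa ll) = 3/32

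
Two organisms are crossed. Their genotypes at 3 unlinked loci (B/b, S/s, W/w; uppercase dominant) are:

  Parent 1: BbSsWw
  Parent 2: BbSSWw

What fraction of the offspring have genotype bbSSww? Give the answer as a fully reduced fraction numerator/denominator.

BbSsWw gametes: BSW×1, BSw×1, BsW×1, Bsw×1, bSW×1, bSw×1, bsW×1, bsw×1
BbSSWw gametes: BSW×2, BSw×2, bSW×2, bSw×2
BbSsWw×BbSSWw grid (8·8=64): BBSSWW=2 BBSSWw=4 BBSSww=2 BBSsWW=2 BBSsWw=4 BBSsww=2 BbSSWW=4 BbSSWw=8 BbSSww=4 BbSsWW=4 BbSsWw=8 BbSsww=4 bbSSWW=2 bbSSWw=4 bbSSww=2 bbSsWW=2 bbSsWw=4 bbSsww=2
bbSSww hits 2/64; gcd=2; 2÷2/64÷2 = 1/32

P(bbSSww) = 1/32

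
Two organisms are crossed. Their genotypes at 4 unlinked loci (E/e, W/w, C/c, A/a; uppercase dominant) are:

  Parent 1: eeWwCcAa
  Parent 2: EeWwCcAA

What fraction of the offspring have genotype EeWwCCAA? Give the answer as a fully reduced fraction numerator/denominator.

P(EeWwCCAA) = 1/32

eeWwCcAa gametes: eWCA×2, eWCa×2, eWcA×2, eWca×2, ewCA×2, ewCa×2, ewcA×2, ewca×2
EeWwCcAA gametes: EWCA×2, EWcA×2, EwCA×2, EwcA×2, eWCA×2, eWcA×2, ewCA×2, ewcA×2
eeWwCcAa×EeWwCcAA grid (16·16=256): EeWWCCAA=4 EeWWCCAa=4 EeWWCcAA=8 EeWWCcAa=8 EeWWccAA=4 EeWWccAa=4 EeWwCCAA=8 EeWwCCAa=8 EeWwCcAA=16 EeWwCcAa=16 EeWwccAA=8 EeWwccAa=8 EewwCCAA=4 EewwCCAa=4 EewwCcAA=8 EewwCcAa=8 EewwccAA=4 EewwccAa=4 eeWWCCAA=4 eeWWCCAa=4 eeWWCcAA=8 eeWWCcAa=8 eeWWccAA=4 eeWWccAa=4 eeWwCCAA=8 eeWwCCAa=8 eeWwCcAA=16 eeWwCcAa=16 eeWwccAA=8 eeWwccAa=8 eewwCCAA=4 eewwCCAa=4 eewwCcAA=8 eewwCcAa=8 eewwccAA=4 eewwccAa=4
EeWwCCAA hits 8/256; gcd=8; 8÷8/256÷8 = 1/32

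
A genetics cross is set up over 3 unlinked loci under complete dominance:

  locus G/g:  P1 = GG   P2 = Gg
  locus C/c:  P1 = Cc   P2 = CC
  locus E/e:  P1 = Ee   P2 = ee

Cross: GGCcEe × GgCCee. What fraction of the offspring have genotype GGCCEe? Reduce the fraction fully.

GGCcEe gametes: GCE×2, GCe×2, GcE×2, Gce×2
GgCCee gametes: GCe×4, gCe×4
GGCcEe×GgCCee grid (8·8=64): GGCCEe=8 GGCCee=8 GGCcEe=8 GGCcee=8 GgCCEe=8 GgCCee=8 GgCcEe=8 GgCcee=8
GGCCEe hits 8/64; gcd=8; 8÷8/64÷8 = 1/8

P(GGCCEe) = 1/8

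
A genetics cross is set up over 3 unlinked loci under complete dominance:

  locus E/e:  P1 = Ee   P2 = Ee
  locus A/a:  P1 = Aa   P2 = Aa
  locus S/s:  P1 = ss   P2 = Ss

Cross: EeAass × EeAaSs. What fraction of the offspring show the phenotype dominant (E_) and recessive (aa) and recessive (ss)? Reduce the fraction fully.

EeAass gametes: EAs×2, Eas×2, eAs×2, eas×2
EeAaSs gametes: EAS×1, EAs×1, EaS×1, Eas×1, eAS×1, eAs×1, eaS×1, eas×1
EeAass×EeAaSs grid (8·8=64): EEAASs=2 EEAAss=2 EEAaSs=4 EEAass=4 EEaaSs=2 EEaass=2 EeAASs=4 EeAAss=4 EeAaSs=8 EeAass=8 EeaaSs=4 Eeaass=4 eeAASs=2 eeAAss=2 eeAaSs=4 eeAass=4 eeaaSs=2 eeaass=2
E_ aa ss hits 6/64; gcd=2; 6÷2/64÷2 = 3/32

P(E_ aa ss) = 3/32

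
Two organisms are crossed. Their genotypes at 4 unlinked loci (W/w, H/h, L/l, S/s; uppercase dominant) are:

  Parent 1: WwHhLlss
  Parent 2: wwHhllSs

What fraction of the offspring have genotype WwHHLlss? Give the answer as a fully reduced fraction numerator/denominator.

WwHhLlss gametes: WHLs×2, WHls×2, WhLs×2, Whls×2, wHLs×2, wHls×2, whLs×2, whls×2
wwHhllSs gametes: wHlS×4, wHls×4, whlS×4, whls×4
WwHhLlss×wwHhllSs grid (16·16=256): WwHHLlSs=8 WwHHLlss=8 WwHHllSs=8 WwHHllss=8 WwHhLlSs=16 WwHhLlss=16 WwHhllSs=16 WwHhllss=16 WwhhLlSs=8 WwhhLlss=8 WwhhllSs=8 Wwhhllss=8 wwHHLlSs=8 wwHHLlss=8 wwHHllSs=8 wwHHllss=8 wwHhLlSs=16 wwHhLlss=16 wwHhllSs=16 wwHhllss=16 wwhhLlSs=8 wwhhLlss=8 wwhhllSs=8 wwhhllss=8
WwHHLlss hits 8/256; gcd=8; 8÷8/256÷8 = 1/32

P(WwHHLlss) = 1/32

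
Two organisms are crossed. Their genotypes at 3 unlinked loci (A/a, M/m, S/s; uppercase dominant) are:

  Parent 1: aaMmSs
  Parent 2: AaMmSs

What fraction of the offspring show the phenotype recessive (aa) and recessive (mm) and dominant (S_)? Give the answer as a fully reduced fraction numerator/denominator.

aaMmSs gametes: aMS×2, aMs×2, amS×2, ams×2
AaMmSs gametes: AMS×1, AMs×1, AmS×1, Ams×1, aMS×1, aMs×1, amS×1, ams×1
aaMmSs×AaMmSs grid (8·8=64): AaMMSS=2 AaMMSs=4 AaMMss=2 AaMmSS=4 AaMmSs=8 AaMmss=4 AammSS=2 AammSs=4 Aammss=2 aaMMSS=2 aaMMSs=4 aaMMss=2 aaMmSS=4 aaMmSs=8 aaMmss=4 aammSS=2 aammSs=4 aammss=2
aa mm S_ hits 6/64; gcd=2; 6÷2/64÷2 = 3/32

P(aa mm S_) = 3/32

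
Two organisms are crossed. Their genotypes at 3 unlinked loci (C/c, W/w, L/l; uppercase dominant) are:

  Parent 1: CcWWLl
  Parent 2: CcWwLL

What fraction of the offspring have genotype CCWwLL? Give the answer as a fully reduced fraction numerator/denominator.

P(CCWwLL) = 1/16

CcWWLl gametes: CWL×2, CWl×2, cWL×2, cWl×2
CcWwLL gametes: CWL×2, CwL×2, cWL×2, cwL×2
CcWWLl×CcWwLL grid (8·8=64): CCWWLL=4 CCWWLl=4 CCWwLL=4 CCWwLl=4 CcWWLL=8 CcWWLl=8 CcWwLL=8 CcWwLl=8 ccWWLL=4 ccWWLl=4 ccWwLL=4 ccWwLl=4
CCWwLL hits 4/64; gcd=4; 4÷4/64÷4 = 1/16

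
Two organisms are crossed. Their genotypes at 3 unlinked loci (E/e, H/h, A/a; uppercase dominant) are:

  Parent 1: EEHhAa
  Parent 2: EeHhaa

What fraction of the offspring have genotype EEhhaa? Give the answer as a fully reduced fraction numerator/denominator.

EEHhAa gametes: EHA×2, EHa×2, EhA×2, Eha×2
EeHhaa gametes: EHa×2, Eha×2, eHa×2, eha×2
EEHhAa×EeHhaa grid (8·8=64): EEHHAa=4 EEHHaa=4 EEHhAa=8 EEHhaa=8 EEhhAa=4 EEhhaa=4 EeHHAa=4 EeHHaa=4 EeHhAa=8 EeHhaa=8 EehhAa=4 Eehhaa=4
EEhhaa hits 4/64; gcd=4; 4÷4/64÷4 = 1/16

P(EEhhaa) = 1/16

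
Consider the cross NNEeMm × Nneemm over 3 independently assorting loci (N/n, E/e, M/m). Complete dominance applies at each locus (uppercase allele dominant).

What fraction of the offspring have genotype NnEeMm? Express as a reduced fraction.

P(NnEeMm) = 1/8

NNEeMm gametes: NEM×2, NEm×2, NeM×2, Nem×2
Nneemm gametes: Nem×4, nem×4
NNEeMm×Nneemm grid (8·8=64): NNEeMm=8 NNEemm=8 NNeeMm=8 NNeemm=8 NnEeMm=8 NnEemm=8 NneeMm=8 Nneemm=8
NnEeMm hits 8/64; gcd=8; 8÷8/64÷8 = 1/8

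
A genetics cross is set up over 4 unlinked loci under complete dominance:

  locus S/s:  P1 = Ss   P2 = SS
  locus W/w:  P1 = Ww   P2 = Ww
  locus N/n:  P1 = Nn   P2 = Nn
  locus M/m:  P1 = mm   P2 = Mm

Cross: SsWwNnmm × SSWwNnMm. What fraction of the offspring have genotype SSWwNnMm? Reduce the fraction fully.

P(SSWwNnMm) = 1/16

SsWwNnmm gametes: SWNm×2, SWnm×2, SwNm×2, Swnm×2, sWNm×2, sWnm×2, swNm×2, swnm×2
SSWwNnMm gametes: SWNM×2, SWNm×2, SWnM×2, SWnm×2, SwNM×2, SwNm×2, SwnM×2, Swnm×2
SsWwNnmm×SSWwNnMm grid (16·16=256): SSWWNNMm=4 SSWWNNmm=4 SSWWNnMm=8 SSWWNnmm=8 SSWWnnMm=4 SSWWnnmm=4 SSWwNNMm=8 SSWwNNmm=8 SSWwNnMm=16 SSWwNnmm=16 SSWwnnMm=8 SSWwnnmm=8 SSwwNNMm=4 SSwwNNmm=4 SSwwNnMm=8 SSwwNnmm=8 SSwwnnMm=4 SSwwnnmm=4 SsWWNNMm=4 SsWWNNmm=4 SsWWNnMm=8 SsWWNnmm=8 SsWWnnMm=4 SsWWnnmm=4 SsWwNNMm=8 SsWwNNmm=8 SsWwNnMm=16 SsWwNnmm=16 SsWwnnMm=8 SsWwnnmm=8 SswwNNMm=4 SswwNNmm=4 SswwNnMm=8 SswwNnmm=8 SswwnnMm=4 Sswwnnmm=4
SSWwNnMm hits 16/256; gcd=16; 16÷16/256÷16 = 1/16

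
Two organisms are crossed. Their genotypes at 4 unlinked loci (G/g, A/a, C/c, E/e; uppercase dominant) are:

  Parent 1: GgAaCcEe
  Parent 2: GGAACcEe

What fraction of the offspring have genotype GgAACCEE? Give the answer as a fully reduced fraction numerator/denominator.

GgAaCcEe gametes: GACE×1, GACe×1, GAcE×1, GAce×1, GaCE×1, GaCe×1, GacE×1, Gace×1, gACE×1, gACe×1, gAcE×1, gAce×1, gaCE×1, gaCe×1, gacE×1, gace×1
GGAACcEe gametes: GACE×4, GACe×4, GAcE×4, GAce×4
GgAaCcEe×GGAACcEe grid (16·16=256): GGAACCEE=4 GGAACCEe=8 GGAACCee=4 GGAACcEE=8 GGAACcEe=16 GGAACcee=8 GGAAccEE=4 GGAAccEe=8 GGAAccee=4 GGAaCCEE=4 GGAaCCEe=8 GGAaCCee=4 GGAaCcEE=8 GGAaCcEe=16 GGAaCcee=8 GGAaccEE=4 GGAaccEe=8 GGAaccee=4 GgAACCEE=4 GgAACCEe=8 GgAACCee=4 GgAACcEE=8 GgAACcEe=16 GgAACcee=8 GgAAccEE=4 GgAAccEe=8 GgAAccee=4 GgAaCCEE=4 GgAaCCEe=8 GgAaCCee=4 GgAaCcEE=8 GgAaCcEe=16 GgAaCcee=8 GgAaccEE=4 GgAaccEe=8 GgAaccee=4
GgAACCEE hits 4/256; gcd=4; 4÷4/256÷4 = 1/64

P(GgAACCEE) = 1/64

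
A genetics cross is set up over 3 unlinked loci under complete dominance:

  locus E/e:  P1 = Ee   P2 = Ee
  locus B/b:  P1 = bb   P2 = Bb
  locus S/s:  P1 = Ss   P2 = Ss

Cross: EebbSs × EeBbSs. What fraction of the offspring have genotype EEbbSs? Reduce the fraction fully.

P(EEbbSs) = 1/16

EebbSs gametes: EbS×2, Ebs×2, ebS×2, ebs×2
EeBbSs gametes: EBS×1, EBs×1, EbS×1, Ebs×1, eBS×1, eBs×1, ebS×1, ebs×1
EebbSs×EeBbSs grid (8·8=64): EEBbSS=2 EEBbSs=4 EEBbss=2 EEbbSS=2 EEbbSs=4 EEbbss=2 EeBbSS=4 EeBbSs=8 EeBbss=4 EebbSS=4 EebbSs=8 Eebbss=4 eeBbSS=2 eeBbSs=4 eeBbss=2 eebbSS=2 eebbSs=4 eebbss=2
EEbbSs hits 4/64; gcd=4; 4÷4/64÷4 = 1/16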